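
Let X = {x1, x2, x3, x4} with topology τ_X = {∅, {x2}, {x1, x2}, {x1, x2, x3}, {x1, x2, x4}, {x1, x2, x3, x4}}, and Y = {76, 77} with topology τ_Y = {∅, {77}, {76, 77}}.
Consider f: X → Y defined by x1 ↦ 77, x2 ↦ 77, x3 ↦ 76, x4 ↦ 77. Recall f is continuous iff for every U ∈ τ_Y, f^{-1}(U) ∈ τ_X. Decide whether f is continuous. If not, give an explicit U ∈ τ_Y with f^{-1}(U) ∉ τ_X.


f IS continuous.

Compute f^{-1}(U) for each U ∈ τ_Y:
  U = ∅: f^{-1}(U) = ∅ ∈ τ_X ✓.
  U = {77}: f^{-1}(U) = {x1, x2, x4} ∈ τ_X ✓.
  U = {76, 77}: f^{-1}(U) = {x1, x2, x3, x4} ∈ τ_X ✓.
Every preimage lies in τ_X, so f IS continuous.


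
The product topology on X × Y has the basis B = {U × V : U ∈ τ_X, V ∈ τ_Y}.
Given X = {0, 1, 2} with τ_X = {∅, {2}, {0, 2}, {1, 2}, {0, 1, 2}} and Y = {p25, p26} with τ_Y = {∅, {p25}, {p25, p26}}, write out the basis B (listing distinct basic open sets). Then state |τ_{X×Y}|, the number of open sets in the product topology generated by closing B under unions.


Basis B = {∅ × ∅, {2} × {p25}, {0, 2} × {p25}, {1, 2} × {p25}, {2} × {p25, p26}, {0, 1, 2} × {p25}, {0, 2} × {p25, p26}, {1, 2} × {p25, p26}, {0, 1, 2} × {p25, p26}}; |τ_{X×Y}| = 14.

Enumerate products U × V with U ∈ τ_X, V ∈ τ_Y (deduplicated):
  ∅ × ∅ = {} (∅)
  {2} × {p25} = {(2,p25)}
  {0, 2} × {p25} = {(0,p25), (2,p25)}
  {1, 2} × {p25} = {(1,p25), (2,p25)}
  {2} × {p25, p26} = {(2,p25), (2,p26)}
  {0, 1, 2} × {p25} = {(0,p25), (1,p25), (2,p25)}
  {0, 2} × {p25, p26} = {(0,p25), (0,p26), (2,p25), (2,p26)}
  {1, 2} × {p25, p26} = {(1,p25), (1,p26), (2,p25), (2,p26)}
  {0, 1, 2} × {p25, p26} = {(0,p25), (0,p26), (1,p25), (1,p26), (2,p25), (2,p26)}
These 9 distinct sets form the basis B.
Close under arbitrary unions to get τ_{X×Y}; counting gives |τ_{X×Y}| = 14.


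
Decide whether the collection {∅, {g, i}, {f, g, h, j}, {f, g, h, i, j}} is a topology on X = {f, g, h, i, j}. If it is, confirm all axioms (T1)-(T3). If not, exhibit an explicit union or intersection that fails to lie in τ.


τ is NOT a topology on X.

Axiom (T1): ∅ ∈ τ? Yes; X ∈ τ? Yes.
Axiom (T2/T3): check pairwise unions and intersections of members of τ.
Counterexample for (T3): {g, i} ∩ {f, g, h, j} = {g} ∉ τ. Therefore τ is NOT a topology.


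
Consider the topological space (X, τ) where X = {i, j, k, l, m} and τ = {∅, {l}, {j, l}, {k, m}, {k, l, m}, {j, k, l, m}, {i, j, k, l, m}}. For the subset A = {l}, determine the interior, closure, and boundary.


int(A) = {l}, cl(A) = {i, j, l}, ∂A = {i, j}.

Closed sets in (X, τ) are complements of opens:
  closed(X, τ) = {∅, {i}, {i, j}, {i, j, l}, {i, k, m}, {i, j, k, m}, {i, j, k, l, m}}.
int(A) = ⋃ {U ∈ τ : U ⊆ A}. Opens contained in A: ∅, {l}.
Taking the union of these: int(A) = {l}.
cl(A) = ⋂ {C closed : A ⊆ C}. Closed sets containing A: {i, j, l}, {i, j, k, l, m}.
Intersecting these: cl(A) = {i, j, l}.
∂A = cl(A) ∖ int(A) = {i, j, l} ∖ {l} = {i, j}.


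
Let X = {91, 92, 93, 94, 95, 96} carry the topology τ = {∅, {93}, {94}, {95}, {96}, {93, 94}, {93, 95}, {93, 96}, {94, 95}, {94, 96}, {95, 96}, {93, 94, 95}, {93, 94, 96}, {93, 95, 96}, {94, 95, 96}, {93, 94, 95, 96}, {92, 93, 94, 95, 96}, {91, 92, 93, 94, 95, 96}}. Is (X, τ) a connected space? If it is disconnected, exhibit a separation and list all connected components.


(X, τ) is connected.

Find clopen sets (U ∈ τ with X ∖ U ∈ τ):
  U = ∅, X ∖ U = {91, 92, 93, 94, 95, 96} — both open, so U is clopen.
  U = {91, 92, 93, 94, 95, 96}, X ∖ U = ∅ — both open, so U is clopen.
Only trivial clopens (∅ and X) exist, so (X, τ) is connected.
Compute connected components by grouping points that agree on all clopens:
  component: {91, 92, 93, 94, 95, 96}


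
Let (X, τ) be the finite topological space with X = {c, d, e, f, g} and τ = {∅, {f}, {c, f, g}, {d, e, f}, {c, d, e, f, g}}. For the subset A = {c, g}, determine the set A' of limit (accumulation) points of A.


A' = {c, g}

For each x ∈ X, list the open sets U ∈ τ with x ∈ U, then check whether U ∩ (A ∖ {x}) ≠ ∅ for every such U.
  x = c: opens ∋ x are {c, f, g}, {c, d, e, f, g}; each meets A ∖ {c}, so x IS a limit point.
  x = d: open {d, e, f} ∋ x has {d, e, f} ∩ (A ∖ {d}) = ∅, so x is NOT a limit point.
  x = e: open {d, e, f} ∋ x has {d, e, f} ∩ (A ∖ {e}) = ∅, so x is NOT a limit point.
  x = f: open {f} ∋ x has {f} ∩ (A ∖ {f}) = ∅, so x is NOT a limit point.
  x = g: opens ∋ x are {c, f, g}, {c, d, e, f, g}; each meets A ∖ {g}, so x IS a limit point.
Collecting: A' = {c, g}.


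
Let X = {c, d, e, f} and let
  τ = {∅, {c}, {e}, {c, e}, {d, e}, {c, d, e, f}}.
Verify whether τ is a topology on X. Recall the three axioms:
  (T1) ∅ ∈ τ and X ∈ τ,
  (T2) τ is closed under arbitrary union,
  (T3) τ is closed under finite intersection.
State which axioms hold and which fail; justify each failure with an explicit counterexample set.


τ is NOT a topology on X.

Axiom (T1): ∅ ∈ τ? Yes; X ∈ τ? Yes.
Axiom (T2/T3): check pairwise unions and intersections of members of τ.
Counterexample for (T2): {c} ∪ {d, e} = {c, d, e} ∉ τ. Therefore τ is NOT a topology.


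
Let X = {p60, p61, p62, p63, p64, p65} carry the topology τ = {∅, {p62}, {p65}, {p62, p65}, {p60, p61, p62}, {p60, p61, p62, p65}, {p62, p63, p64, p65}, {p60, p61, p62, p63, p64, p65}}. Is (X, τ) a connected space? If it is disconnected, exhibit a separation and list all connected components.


(X, τ) is connected.

Find clopen sets (U ∈ τ with X ∖ U ∈ τ):
  U = ∅, X ∖ U = {p60, p61, p62, p63, p64, p65} — both open, so U is clopen.
  U = {p60, p61, p62, p63, p64, p65}, X ∖ U = ∅ — both open, so U is clopen.
Only trivial clopens (∅ and X) exist, so (X, τ) is connected.
Compute connected components by grouping points that agree on all clopens:
  component: {p60, p61, p62, p63, p64, p65}


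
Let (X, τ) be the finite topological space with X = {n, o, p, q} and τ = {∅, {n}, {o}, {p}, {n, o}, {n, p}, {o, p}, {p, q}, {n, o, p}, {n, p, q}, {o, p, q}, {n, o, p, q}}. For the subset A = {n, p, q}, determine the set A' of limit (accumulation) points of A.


A' = {q}

For each x ∈ X, list the open sets U ∈ τ with x ∈ U, then check whether U ∩ (A ∖ {x}) ≠ ∅ for every such U.
  x = n: open {n} ∋ x has {n} ∩ (A ∖ {n}) = ∅, so x is NOT a limit point.
  x = o: open {o} ∋ x has {o} ∩ (A ∖ {o}) = ∅, so x is NOT a limit point.
  x = p: open {p} ∋ x has {p} ∩ (A ∖ {p}) = ∅, so x is NOT a limit point.
  x = q: opens ∋ x are {p, q}, {n, p, q}, {o, p, q}, {n, o, p, q}; each meets A ∖ {q}, so x IS a limit point.
Collecting: A' = {q}.


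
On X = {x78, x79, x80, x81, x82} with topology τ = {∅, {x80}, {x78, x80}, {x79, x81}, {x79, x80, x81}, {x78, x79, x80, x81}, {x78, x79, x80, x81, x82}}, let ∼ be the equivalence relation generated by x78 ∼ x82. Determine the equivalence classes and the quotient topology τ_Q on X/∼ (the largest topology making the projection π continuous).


X/∼ = {[x78=x82], [x79], [x80], [x81]}; |τ_Q| = 5.

Equivalence classes: [x78=x82], [x79], [x80], [x81].
Quotient map π: X → X/∼ sends x78 ↦ [x78=x82], x79 ↦ [x79], x80 ↦ [x80], x81 ↦ [x81], x82 ↦ [x78=x82].
For each subset V ⊆ X/∼, compute π^{-1}(V) ⊆ X and check whether π^{-1}(V) ∈ τ. V is open in τ_Q iff π^{-1}(V) ∈ τ.
  V = {}: π^{-1}(V) = ∅ ∈ τ ✓.
  V = {[x78=x82]}: π^{-1}(V) = {x78, x82} ∉ τ ✗.
  V = {[x79]}: π^{-1}(V) = {x79} ∉ τ ✗.
  V = {[x78=x82], [x79]}: π^{-1}(V) = {x78, x79, x82} ∉ τ ✗.
  V = {[x80]}: π^{-1}(V) = {x80} ∈ τ ✓.
  V = {[x78=x82], [x80]}: π^{-1}(V) = {x78, x80, x82} ∉ τ ✗.
  V = {[x79], [x80]}: π^{-1}(V) = {x79, x80} ∉ τ ✗.
  V = {[x78=x82], [x79], [x80]}: π^{-1}(V) = {x78, x79, x80, x82} ∉ τ ✗.
  V = {[x81]}: π^{-1}(V) = {x81} ∉ τ ✗.
  V = {[x78=x82], [x81]}: π^{-1}(V) = {x78, x81, x82} ∉ τ ✗.
  V = {[x79], [x81]}: π^{-1}(V) = {x79, x81} ∈ τ ✓.
  V = {[x78=x82], [x79], [x81]}: π^{-1}(V) = {x78, x79, x81, x82} ∉ τ ✗.
  V = {[x80], [x81]}: π^{-1}(V) = {x80, x81} ∉ τ ✗.
  V = {[x78=x82], [x80], [x81]}: π^{-1}(V) = {x78, x80, x81, x82} ∉ τ ✗.
  V = {[x79], [x80], [x81]}: π^{-1}(V) = {x79, x80, x81} ∈ τ ✓.
  V = {[x78=x82], [x79], [x80], [x81]}: π^{-1}(V) = {x78, x79, x80, x81, x82} ∈ τ ✓.
Open sets in the quotient: τ_Q = {{}, {[x80]}, {[x79], [x81]}, {[x79], [x80], [x81]}, {[x78=x82], [x79], [x80], [x81]}} (5 elements).


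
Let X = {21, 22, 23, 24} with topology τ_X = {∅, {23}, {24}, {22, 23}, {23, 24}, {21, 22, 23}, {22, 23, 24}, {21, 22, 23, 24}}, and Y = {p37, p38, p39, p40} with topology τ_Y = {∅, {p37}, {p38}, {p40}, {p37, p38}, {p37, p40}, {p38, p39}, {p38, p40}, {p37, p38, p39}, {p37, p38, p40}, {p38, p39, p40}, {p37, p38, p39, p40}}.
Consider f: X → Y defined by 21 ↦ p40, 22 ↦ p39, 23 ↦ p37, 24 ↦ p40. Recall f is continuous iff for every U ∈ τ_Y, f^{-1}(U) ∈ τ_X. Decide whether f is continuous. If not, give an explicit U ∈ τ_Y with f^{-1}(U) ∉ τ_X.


f is NOT continuous.

Compute f^{-1}(U) for each U ∈ τ_Y:
  U = ∅: f^{-1}(U) = ∅ ∈ τ_X ✓.
  U = {p37}: f^{-1}(U) = {23} ∈ τ_X ✓.
  U = {p38}: f^{-1}(U) = ∅ ∈ τ_X ✓.
  U = {p40}: f^{-1}(U) = {21, 24} ∉ τ_X ✗.
  U = {p37, p38}: f^{-1}(U) = {23} ∈ τ_X ✓.
  U = {p37, p40}: f^{-1}(U) = {21, 23, 24} ∉ τ_X ✗.
  U = {p38, p39}: f^{-1}(U) = {22} ∉ τ_X ✗.
  U = {p38, p40}: f^{-1}(U) = {21, 24} ∉ τ_X ✗.
  U = {p37, p38, p39}: f^{-1}(U) = {22, 23} ∈ τ_X ✓.
  U = {p37, p38, p40}: f^{-1}(U) = {21, 23, 24} ∉ τ_X ✗.
  U = {p38, p39, p40}: f^{-1}(U) = {21, 22, 24} ∉ τ_X ✗.
  U = {p37, p38, p39, p40}: f^{-1}(U) = {21, 22, 23, 24} ∈ τ_X ✓.
Found U = {p40} with f^{-1}(U) = {21, 24} not in τ_X. Therefore f is NOT continuous.


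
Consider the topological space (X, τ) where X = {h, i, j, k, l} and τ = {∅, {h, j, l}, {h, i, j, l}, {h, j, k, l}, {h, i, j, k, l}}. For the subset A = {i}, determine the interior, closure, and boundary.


int(A) = ∅, cl(A) = {i}, ∂A = {i}.

Closed sets in (X, τ) are complements of opens:
  closed(X, τ) = {∅, {i}, {k}, {i, k}, {h, i, j, k, l}}.
int(A) = ⋃ {U ∈ τ : U ⊆ A}. Opens contained in A: ∅.
Taking the union of these: int(A) = ∅.
cl(A) = ⋂ {C closed : A ⊆ C}. Closed sets containing A: {i}, {i, k}, {h, i, j, k, l}.
Intersecting these: cl(A) = {i}.
∂A = cl(A) ∖ int(A) = {i} ∖ ∅ = {i}.


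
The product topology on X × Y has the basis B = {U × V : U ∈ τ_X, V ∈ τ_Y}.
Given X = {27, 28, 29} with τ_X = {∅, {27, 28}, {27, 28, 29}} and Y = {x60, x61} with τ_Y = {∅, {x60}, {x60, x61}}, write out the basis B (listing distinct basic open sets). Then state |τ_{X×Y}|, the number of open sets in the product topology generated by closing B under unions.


Basis B = {∅ × ∅, {27, 28} × {x60}, {27, 28, 29} × {x60}, {27, 28} × {x60, x61}, {27, 28, 29} × {x60, x61}}; |τ_{X×Y}| = 6.

Enumerate products U × V with U ∈ τ_X, V ∈ τ_Y (deduplicated):
  ∅ × ∅ = {} (∅)
  {27, 28} × {x60} = {(27,x60), (28,x60)}
  {27, 28, 29} × {x60} = {(27,x60), (28,x60), (29,x60)}
  {27, 28} × {x60, x61} = {(27,x60), (27,x61), (28,x60), (28,x61)}
  {27, 28, 29} × {x60, x61} = {(27,x60), (27,x61), (28,x60), (28,x61), (29,x60), (29,x61)}
These 5 distinct sets form the basis B.
Close under arbitrary unions to get τ_{X×Y}; counting gives |τ_{X×Y}| = 6.


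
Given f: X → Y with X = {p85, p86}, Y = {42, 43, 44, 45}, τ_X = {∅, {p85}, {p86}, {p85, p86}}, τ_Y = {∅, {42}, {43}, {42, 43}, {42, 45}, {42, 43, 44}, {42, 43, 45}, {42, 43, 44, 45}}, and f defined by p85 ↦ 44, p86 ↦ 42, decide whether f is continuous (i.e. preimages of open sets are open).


f IS continuous.

Compute f^{-1}(U) for each U ∈ τ_Y:
  U = ∅: f^{-1}(U) = ∅ ∈ τ_X ✓.
  U = {42}: f^{-1}(U) = {p86} ∈ τ_X ✓.
  U = {43}: f^{-1}(U) = ∅ ∈ τ_X ✓.
  U = {42, 43}: f^{-1}(U) = {p86} ∈ τ_X ✓.
  U = {42, 45}: f^{-1}(U) = {p86} ∈ τ_X ✓.
  U = {42, 43, 44}: f^{-1}(U) = {p85, p86} ∈ τ_X ✓.
  U = {42, 43, 45}: f^{-1}(U) = {p86} ∈ τ_X ✓.
  U = {42, 43, 44, 45}: f^{-1}(U) = {p85, p86} ∈ τ_X ✓.
Every preimage lies in τ_X, so f IS continuous.


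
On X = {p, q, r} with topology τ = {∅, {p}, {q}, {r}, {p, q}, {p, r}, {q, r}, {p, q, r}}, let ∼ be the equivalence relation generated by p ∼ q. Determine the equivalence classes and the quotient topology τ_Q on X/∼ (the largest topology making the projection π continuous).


X/∼ = {[p=q], [r]}; |τ_Q| = 4.

Equivalence classes: [p=q], [r].
Quotient map π: X → X/∼ sends p ↦ [p=q], q ↦ [p=q], r ↦ [r].
For each subset V ⊆ X/∼, compute π^{-1}(V) ⊆ X and check whether π^{-1}(V) ∈ τ. V is open in τ_Q iff π^{-1}(V) ∈ τ.
  V = {}: π^{-1}(V) = ∅ ∈ τ ✓.
  V = {[p=q]}: π^{-1}(V) = {p, q} ∈ τ ✓.
  V = {[r]}: π^{-1}(V) = {r} ∈ τ ✓.
  V = {[p=q], [r]}: π^{-1}(V) = {p, q, r} ∈ τ ✓.
Open sets in the quotient: τ_Q = {{}, {[p=q]}, {[r]}, {[p=q], [r]}} (4 elements).


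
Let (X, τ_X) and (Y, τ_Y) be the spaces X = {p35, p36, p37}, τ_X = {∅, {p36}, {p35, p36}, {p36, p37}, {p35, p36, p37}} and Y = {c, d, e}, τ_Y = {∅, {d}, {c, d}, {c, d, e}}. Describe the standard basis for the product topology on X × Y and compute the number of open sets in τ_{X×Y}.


Basis B = {∅ × ∅, {p36} × {d}, {p35, p36} × {d}, {p36} × {c, d}, {p36, p37} × {d}, {p35, p36, p37} × {d}, {p36} × {c, d, e}, {p35, p36} × {c, d}, {p36, p37} × {c, d}, {p35, p36} × {c, d, e}, {p35, p36, p37} × {c, d}, {p36, p37} × {c, d, e}, {p35, p36, p37} × {c, d, e}}; |τ_{X×Y}| = 30.

Enumerate products U × V with U ∈ τ_X, V ∈ τ_Y (deduplicated):
  ∅ × ∅ = {} (∅)
  {p36} × {d} = {(p36,d)}
  {p35, p36} × {d} = {(p35,d), (p36,d)}
  {p36} × {c, d} = {(p36,c), (p36,d)}
  {p36, p37} × {d} = {(p36,d), (p37,d)}
  {p35, p36, p37} × {d} = {(p35,d), (p36,d), (p37,d)}
  {p36} × {c, d, e} = {(p36,c), (p36,d), (p36,e)}
  {p35, p36} × {c, d} = {(p35,c), (p35,d), (p36,c), (p36,d)}
  {p36, p37} × {c, d} = {(p36,c), (p36,d), (p37,c), (p37,d)}
  {p35, p36} × {c, d, e} = {(p35,c), (p35,d), (p35,e), (p36,c), (p36,d), (p36,e)}
  {p35, p36, p37} × {c, d} = {(p35,c), (p35,d), (p36,c), (p36,d), (p37,c), (p37,d)}
  {p36, p37} × {c, d, e} = {(p36,c), (p36,d), (p36,e), (p37,c), (p37,d), (p37,e)}
  {p35, p36, p37} × {c, d, e} = {(p35,c), (p35,d), (p35,e), (p36,c), (p36,d), (p36,e), (p37,c), (p37,d), (p37,e)}
These 13 distinct sets form the basis B.
Close under arbitrary unions to get τ_{X×Y}; counting gives |τ_{X×Y}| = 30.


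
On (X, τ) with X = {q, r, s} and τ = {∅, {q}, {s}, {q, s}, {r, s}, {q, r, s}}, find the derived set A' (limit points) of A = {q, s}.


A' = {r}

For each x ∈ X, list the open sets U ∈ τ with x ∈ U, then check whether U ∩ (A ∖ {x}) ≠ ∅ for every such U.
  x = q: open {q} ∋ x has {q} ∩ (A ∖ {q}) = ∅, so x is NOT a limit point.
  x = r: opens ∋ x are {r, s}, {q, r, s}; each meets A ∖ {r}, so x IS a limit point.
  x = s: open {s} ∋ x has {s} ∩ (A ∖ {s}) = ∅, so x is NOT a limit point.
Collecting: A' = {r}.


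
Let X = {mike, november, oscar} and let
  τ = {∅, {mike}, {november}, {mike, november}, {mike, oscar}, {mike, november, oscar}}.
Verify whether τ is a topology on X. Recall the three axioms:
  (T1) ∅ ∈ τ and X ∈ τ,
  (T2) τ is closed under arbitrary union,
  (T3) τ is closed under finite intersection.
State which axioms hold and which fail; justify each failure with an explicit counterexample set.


τ IS a topology on X.

Axiom (T1): ∅ ∈ τ? Yes; X ∈ τ? Yes.
Axiom (T2/T3): check pairwise unions and intersections of members of τ.
All pairwise intersections and unions checked — each lies in τ. Therefore τ satisfies (T1), (T2), (T3): it IS a topology on X.


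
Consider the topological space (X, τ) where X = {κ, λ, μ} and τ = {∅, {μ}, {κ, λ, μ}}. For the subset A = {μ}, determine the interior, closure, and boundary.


int(A) = {μ}, cl(A) = {κ, λ, μ}, ∂A = {κ, λ}.

Closed sets in (X, τ) are complements of opens:
  closed(X, τ) = {∅, {κ, λ}, {κ, λ, μ}}.
int(A) = ⋃ {U ∈ τ : U ⊆ A}. Opens contained in A: ∅, {μ}.
Taking the union of these: int(A) = {μ}.
cl(A) = ⋂ {C closed : A ⊆ C}. Closed sets containing A: {κ, λ, μ}.
Intersecting these: cl(A) = {κ, λ, μ}.
∂A = cl(A) ∖ int(A) = {κ, λ, μ} ∖ {μ} = {κ, λ}.


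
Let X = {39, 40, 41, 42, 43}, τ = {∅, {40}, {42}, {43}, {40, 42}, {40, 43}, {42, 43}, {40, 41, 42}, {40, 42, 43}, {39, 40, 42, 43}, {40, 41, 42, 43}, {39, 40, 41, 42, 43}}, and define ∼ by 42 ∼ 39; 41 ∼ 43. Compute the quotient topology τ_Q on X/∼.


X/∼ = {[39=42], [40], [41=43]}; |τ_Q| = 3.

Equivalence classes: [39=42], [40], [41=43].
Quotient map π: X → X/∼ sends 39 ↦ [39=42], 40 ↦ [40], 41 ↦ [41=43], 42 ↦ [39=42], 43 ↦ [41=43].
For each subset V ⊆ X/∼, compute π^{-1}(V) ⊆ X and check whether π^{-1}(V) ∈ τ. V is open in τ_Q iff π^{-1}(V) ∈ τ.
  V = {}: π^{-1}(V) = ∅ ∈ τ ✓.
  V = {[39=42]}: π^{-1}(V) = {39, 42} ∉ τ ✗.
  V = {[40]}: π^{-1}(V) = {40} ∈ τ ✓.
  V = {[39=42], [40]}: π^{-1}(V) = {39, 40, 42} ∉ τ ✗.
  V = {[41=43]}: π^{-1}(V) = {41, 43} ∉ τ ✗.
  V = {[39=42], [41=43]}: π^{-1}(V) = {39, 41, 42, 43} ∉ τ ✗.
  V = {[40], [41=43]}: π^{-1}(V) = {40, 41, 43} ∉ τ ✗.
  V = {[39=42], [40], [41=43]}: π^{-1}(V) = {39, 40, 41, 42, 43} ∈ τ ✓.
Open sets in the quotient: τ_Q = {{}, {[40]}, {[39=42], [40], [41=43]}} (3 elements).


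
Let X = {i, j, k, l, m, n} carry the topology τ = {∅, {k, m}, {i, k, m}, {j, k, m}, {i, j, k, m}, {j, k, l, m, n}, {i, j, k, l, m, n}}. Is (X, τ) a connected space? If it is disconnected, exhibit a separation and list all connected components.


(X, τ) is connected.

Find clopen sets (U ∈ τ with X ∖ U ∈ τ):
  U = ∅, X ∖ U = {i, j, k, l, m, n} — both open, so U is clopen.
  U = {i, j, k, l, m, n}, X ∖ U = ∅ — both open, so U is clopen.
Only trivial clopens (∅ and X) exist, so (X, τ) is connected.
Compute connected components by grouping points that agree on all clopens:
  component: {i, j, k, l, m, n}


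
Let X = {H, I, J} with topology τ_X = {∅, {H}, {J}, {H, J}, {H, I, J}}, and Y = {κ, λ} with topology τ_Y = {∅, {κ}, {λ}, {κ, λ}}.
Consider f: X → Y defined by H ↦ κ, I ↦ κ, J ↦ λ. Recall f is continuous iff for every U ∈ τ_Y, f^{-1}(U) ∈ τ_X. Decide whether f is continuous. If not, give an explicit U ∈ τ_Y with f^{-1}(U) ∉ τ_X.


f is NOT continuous.

Compute f^{-1}(U) for each U ∈ τ_Y:
  U = ∅: f^{-1}(U) = ∅ ∈ τ_X ✓.
  U = {κ}: f^{-1}(U) = {H, I} ∉ τ_X ✗.
  U = {λ}: f^{-1}(U) = {J} ∈ τ_X ✓.
  U = {κ, λ}: f^{-1}(U) = {H, I, J} ∈ τ_X ✓.
Found U = {κ} with f^{-1}(U) = {H, I} not in τ_X. Therefore f is NOT continuous.


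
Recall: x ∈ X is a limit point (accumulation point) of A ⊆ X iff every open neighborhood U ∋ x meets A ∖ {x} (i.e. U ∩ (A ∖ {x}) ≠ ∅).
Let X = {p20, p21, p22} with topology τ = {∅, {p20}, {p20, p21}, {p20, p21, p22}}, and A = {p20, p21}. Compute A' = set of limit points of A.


A' = {p21, p22}

For each x ∈ X, list the open sets U ∈ τ with x ∈ U, then check whether U ∩ (A ∖ {x}) ≠ ∅ for every such U.
  x = p20: open {p20} ∋ x has {p20} ∩ (A ∖ {p20}) = ∅, so x is NOT a limit point.
  x = p21: opens ∋ x are {p20, p21}, {p20, p21, p22}; each meets A ∖ {p21}, so x IS a limit point.
  x = p22: opens ∋ x are {p20, p21, p22}; each meets A ∖ {p22}, so x IS a limit point.
Collecting: A' = {p21, p22}.


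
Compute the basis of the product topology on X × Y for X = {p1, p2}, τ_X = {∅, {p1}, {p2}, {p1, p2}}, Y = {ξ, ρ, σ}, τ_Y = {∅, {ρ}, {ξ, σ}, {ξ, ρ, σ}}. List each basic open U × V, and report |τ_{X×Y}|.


Basis B = {∅ × ∅, {p1} × {ρ}, {p2} × {ρ}, {p1} × {ξ, σ}, {p1, p2} × {ρ}, {p2} × {ξ, σ}, {p1} × {ξ, ρ, σ}, {p2} × {ξ, ρ, σ}, {p1, p2} × {ξ, σ}, {p1, p2} × {ξ, ρ, σ}}; |τ_{X×Y}| = 16.

Enumerate products U × V with U ∈ τ_X, V ∈ τ_Y (deduplicated):
  ∅ × ∅ = {} (∅)
  {p1} × {ρ} = {(p1,ρ)}
  {p2} × {ρ} = {(p2,ρ)}
  {p1} × {ξ, σ} = {(p1,ξ), (p1,σ)}
  {p1, p2} × {ρ} = {(p1,ρ), (p2,ρ)}
  {p2} × {ξ, σ} = {(p2,ξ), (p2,σ)}
  {p1} × {ξ, ρ, σ} = {(p1,ξ), (p1,ρ), (p1,σ)}
  {p2} × {ξ, ρ, σ} = {(p2,ξ), (p2,ρ), (p2,σ)}
  {p1, p2} × {ξ, σ} = {(p1,ξ), (p1,σ), (p2,ξ), (p2,σ)}
  {p1, p2} × {ξ, ρ, σ} = {(p1,ξ), (p1,ρ), (p1,σ), (p2,ξ), (p2,ρ), (p2,σ)}
These 10 distinct sets form the basis B.
Close under arbitrary unions to get τ_{X×Y}; counting gives |τ_{X×Y}| = 16.


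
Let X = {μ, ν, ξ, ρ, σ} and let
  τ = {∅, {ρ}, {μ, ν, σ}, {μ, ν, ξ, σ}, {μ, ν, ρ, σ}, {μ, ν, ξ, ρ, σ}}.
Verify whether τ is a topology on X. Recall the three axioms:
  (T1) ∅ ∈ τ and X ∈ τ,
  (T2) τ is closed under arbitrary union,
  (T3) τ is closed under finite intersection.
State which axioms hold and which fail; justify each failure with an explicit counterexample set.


τ IS a topology on X.

Axiom (T1): ∅ ∈ τ? Yes; X ∈ τ? Yes.
Axiom (T2/T3): check pairwise unions and intersections of members of τ.
All pairwise intersections and unions checked — each lies in τ. Therefore τ satisfies (T1), (T2), (T3): it IS a topology on X.


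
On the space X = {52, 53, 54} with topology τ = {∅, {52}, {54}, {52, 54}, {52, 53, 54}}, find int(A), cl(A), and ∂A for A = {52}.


int(A) = {52}, cl(A) = {52, 53}, ∂A = {53}.

Closed sets in (X, τ) are complements of opens:
  closed(X, τ) = {∅, {53}, {52, 53}, {53, 54}, {52, 53, 54}}.
int(A) = ⋃ {U ∈ τ : U ⊆ A}. Opens contained in A: ∅, {52}.
Taking the union of these: int(A) = {52}.
cl(A) = ⋂ {C closed : A ⊆ C}. Closed sets containing A: {52, 53}, {52, 53, 54}.
Intersecting these: cl(A) = {52, 53}.
∂A = cl(A) ∖ int(A) = {52, 53} ∖ {52} = {53}.


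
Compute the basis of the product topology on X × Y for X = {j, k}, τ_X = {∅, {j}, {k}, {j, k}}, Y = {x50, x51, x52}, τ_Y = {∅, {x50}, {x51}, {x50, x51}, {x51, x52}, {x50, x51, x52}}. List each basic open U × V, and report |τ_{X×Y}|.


Basis B = {∅ × ∅, {j} × {x50}, {j} × {x51}, {k} × {x50}, {k} × {x51}, {j} × {x50, x51}, {j, k} × {x50}, {j} × {x51, x52}, {j, k} × {x51}, {k} × {x50, x51}, {k} × {x51, x52}, {j} × {x50, x51, x52}, {k} × {x50, x51, x52}, {j, k} × {x50, x51}, {j, k} × {x51, x52}, {j, k} × {x50, x51, x52}}; |τ_{X×Y}| = 36.

Enumerate products U × V with U ∈ τ_X, V ∈ τ_Y (deduplicated):
  ∅ × ∅ = {} (∅)
  {j} × {x50} = {(j,x50)}
  {j} × {x51} = {(j,x51)}
  {k} × {x50} = {(k,x50)}
  {k} × {x51} = {(k,x51)}
  {j} × {x50, x51} = {(j,x50), (j,x51)}
  {j, k} × {x50} = {(j,x50), (k,x50)}
  {j} × {x51, x52} = {(j,x51), (j,x52)}
  {j, k} × {x51} = {(j,x51), (k,x51)}
  {k} × {x50, x51} = {(k,x50), (k,x51)}
  {k} × {x51, x52} = {(k,x51), (k,x52)}
  {j} × {x50, x51, x52} = {(j,x50), (j,x51), (j,x52)}
  {k} × {x50, x51, x52} = {(k,x50), (k,x51), (k,x52)}
  {j, k} × {x50, x51} = {(j,x50), (j,x51), (k,x50), (k,x51)}
  {j, k} × {x51, x52} = {(j,x51), (j,x52), (k,x51), (k,x52)}
  {j, k} × {x50, x51, x52} = {(j,x50), (j,x51), (j,x52), (k,x50), (k,x51), (k,x52)}
These 16 distinct sets form the basis B.
Close under arbitrary unions to get τ_{X×Y}; counting gives |τ_{X×Y}| = 36.


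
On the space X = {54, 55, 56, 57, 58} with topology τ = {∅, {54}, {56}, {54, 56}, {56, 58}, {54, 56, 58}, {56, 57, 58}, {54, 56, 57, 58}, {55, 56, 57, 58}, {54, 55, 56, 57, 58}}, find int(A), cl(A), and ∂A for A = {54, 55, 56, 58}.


int(A) = {54, 56, 58}, cl(A) = {54, 55, 56, 57, 58}, ∂A = {55, 57}.

Closed sets in (X, τ) are complements of opens:
  closed(X, τ) = {∅, {54}, {55}, {54, 55}, {55, 57}, {54, 55, 57}, {55, 57, 58}, {54, 55, 57, 58}, {55, 56, 57, 58}, {54, 55, 56, 57, 58}}.
int(A) = ⋃ {U ∈ τ : U ⊆ A}. Opens contained in A: ∅, {54}, {56}, {54, 56}, {56, 58}, {54, 56, 58}.
Taking the union of these: int(A) = {54, 56, 58}.
cl(A) = ⋂ {C closed : A ⊆ C}. Closed sets containing A: {54, 55, 56, 57, 58}.
Intersecting these: cl(A) = {54, 55, 56, 57, 58}.
∂A = cl(A) ∖ int(A) = {54, 55, 56, 57, 58} ∖ {54, 56, 58} = {55, 57}.


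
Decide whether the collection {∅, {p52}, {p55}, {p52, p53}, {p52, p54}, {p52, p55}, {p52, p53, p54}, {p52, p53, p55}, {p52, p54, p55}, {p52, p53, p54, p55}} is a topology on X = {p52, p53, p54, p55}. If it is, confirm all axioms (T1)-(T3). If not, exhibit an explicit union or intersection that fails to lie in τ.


τ IS a topology on X.

Axiom (T1): ∅ ∈ τ? Yes; X ∈ τ? Yes.
Axiom (T2/T3): check pairwise unions and intersections of members of τ.
All pairwise intersections and unions checked — each lies in τ. Therefore τ satisfies (T1), (T2), (T3): it IS a topology on X.


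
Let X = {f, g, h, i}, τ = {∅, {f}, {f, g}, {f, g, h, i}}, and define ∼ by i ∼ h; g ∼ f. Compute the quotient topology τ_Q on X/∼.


X/∼ = {[f=g], [h=i]}; |τ_Q| = 3.

Equivalence classes: [f=g], [h=i].
Quotient map π: X → X/∼ sends f ↦ [f=g], g ↦ [f=g], h ↦ [h=i], i ↦ [h=i].
For each subset V ⊆ X/∼, compute π^{-1}(V) ⊆ X and check whether π^{-1}(V) ∈ τ. V is open in τ_Q iff π^{-1}(V) ∈ τ.
  V = {}: π^{-1}(V) = ∅ ∈ τ ✓.
  V = {[f=g]}: π^{-1}(V) = {f, g} ∈ τ ✓.
  V = {[h=i]}: π^{-1}(V) = {h, i} ∉ τ ✗.
  V = {[f=g], [h=i]}: π^{-1}(V) = {f, g, h, i} ∈ τ ✓.
Open sets in the quotient: τ_Q = {{}, {[f=g]}, {[f=g], [h=i]}} (3 elements).


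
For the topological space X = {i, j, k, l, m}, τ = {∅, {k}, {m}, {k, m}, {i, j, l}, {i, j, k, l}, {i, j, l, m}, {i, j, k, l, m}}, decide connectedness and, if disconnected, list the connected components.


(X, τ) is disconnected; components = [{k}, {m}, {i, j, l}].

Find clopen sets (U ∈ τ with X ∖ U ∈ τ):
  U = ∅, X ∖ U = {i, j, k, l, m} — both open, so U is clopen.
  U = {k}, X ∖ U = {i, j, l, m} — both open, so U is clopen.
  U = {m}, X ∖ U = {i, j, k, l} — both open, so U is clopen.
  U = {k, m}, X ∖ U = {i, j, l} — both open, so U is clopen.
  U = {i, j, l}, X ∖ U = {k, m} — both open, so U is clopen.
  U = {i, j, k, l}, X ∖ U = {m} — both open, so U is clopen.
  U = {i, j, l, m}, X ∖ U = {k} — both open, so U is clopen.
  U = {i, j, k, l, m}, X ∖ U = ∅ — both open, so U is clopen.
Nontrivial clopen(s) exist: e.g. {i, j, l, m}. So (X, τ) is disconnected.
Compute connected components by grouping points that agree on all clopens:
  component: {k}
  component: {m}
  component: {i, j, l}


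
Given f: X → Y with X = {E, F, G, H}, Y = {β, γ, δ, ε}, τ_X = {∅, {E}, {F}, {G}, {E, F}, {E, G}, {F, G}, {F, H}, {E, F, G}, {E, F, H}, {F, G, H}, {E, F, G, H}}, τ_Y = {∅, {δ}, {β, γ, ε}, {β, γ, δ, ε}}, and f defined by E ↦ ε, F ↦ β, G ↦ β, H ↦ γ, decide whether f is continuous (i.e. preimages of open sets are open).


f IS continuous.

Compute f^{-1}(U) for each U ∈ τ_Y:
  U = ∅: f^{-1}(U) = ∅ ∈ τ_X ✓.
  U = {δ}: f^{-1}(U) = ∅ ∈ τ_X ✓.
  U = {β, γ, ε}: f^{-1}(U) = {E, F, G, H} ∈ τ_X ✓.
  U = {β, γ, δ, ε}: f^{-1}(U) = {E, F, G, H} ∈ τ_X ✓.
Every preimage lies in τ_X, so f IS continuous.


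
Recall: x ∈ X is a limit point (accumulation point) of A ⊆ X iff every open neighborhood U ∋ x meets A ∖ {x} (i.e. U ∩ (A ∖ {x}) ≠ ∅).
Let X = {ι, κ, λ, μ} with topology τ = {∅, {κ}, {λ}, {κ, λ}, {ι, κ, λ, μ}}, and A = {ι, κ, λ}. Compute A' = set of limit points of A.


A' = {ι, μ}

For each x ∈ X, list the open sets U ∈ τ with x ∈ U, then check whether U ∩ (A ∖ {x}) ≠ ∅ for every such U.
  x = ι: opens ∋ x are {ι, κ, λ, μ}; each meets A ∖ {ι}, so x IS a limit point.
  x = κ: open {κ} ∋ x has {κ} ∩ (A ∖ {κ}) = ∅, so x is NOT a limit point.
  x = λ: open {λ} ∋ x has {λ} ∩ (A ∖ {λ}) = ∅, so x is NOT a limit point.
  x = μ: opens ∋ x are {ι, κ, λ, μ}; each meets A ∖ {μ}, so x IS a limit point.
Collecting: A' = {ι, μ}.


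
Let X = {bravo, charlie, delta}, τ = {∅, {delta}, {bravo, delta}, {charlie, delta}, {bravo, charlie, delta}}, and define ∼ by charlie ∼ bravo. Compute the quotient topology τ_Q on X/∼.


X/∼ = {[bravo=charlie], [delta]}; |τ_Q| = 3.

Equivalence classes: [bravo=charlie], [delta].
Quotient map π: X → X/∼ sends bravo ↦ [bravo=charlie], charlie ↦ [bravo=charlie], delta ↦ [delta].
For each subset V ⊆ X/∼, compute π^{-1}(V) ⊆ X and check whether π^{-1}(V) ∈ τ. V is open in τ_Q iff π^{-1}(V) ∈ τ.
  V = {}: π^{-1}(V) = ∅ ∈ τ ✓.
  V = {[bravo=charlie]}: π^{-1}(V) = {bravo, charlie} ∉ τ ✗.
  V = {[delta]}: π^{-1}(V) = {delta} ∈ τ ✓.
  V = {[bravo=charlie], [delta]}: π^{-1}(V) = {bravo, charlie, delta} ∈ τ ✓.
Open sets in the quotient: τ_Q = {{}, {[delta]}, {[bravo=charlie], [delta]}} (3 elements).


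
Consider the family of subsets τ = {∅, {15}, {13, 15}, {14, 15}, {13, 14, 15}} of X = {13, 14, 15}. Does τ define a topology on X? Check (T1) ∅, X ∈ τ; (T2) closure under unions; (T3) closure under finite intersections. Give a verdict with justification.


τ IS a topology on X.

Axiom (T1): ∅ ∈ τ? Yes; X ∈ τ? Yes.
Axiom (T2/T3): check pairwise unions and intersections of members of τ.
All pairwise intersections and unions checked — each lies in τ. Therefore τ satisfies (T1), (T2), (T3): it IS a topology on X.


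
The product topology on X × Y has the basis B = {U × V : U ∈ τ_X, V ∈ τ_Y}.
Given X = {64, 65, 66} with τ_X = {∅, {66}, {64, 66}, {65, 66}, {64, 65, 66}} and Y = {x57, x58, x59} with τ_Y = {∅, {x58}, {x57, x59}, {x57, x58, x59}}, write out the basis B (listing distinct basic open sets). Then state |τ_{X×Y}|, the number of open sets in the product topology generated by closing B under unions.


Basis B = {∅ × ∅, {66} × {x58}, {64, 66} × {x58}, {65, 66} × {x58}, {66} × {x57, x59}, {64, 65, 66} × {x58}, {66} × {x57, x58, x59}, {64, 66} × {x57, x59}, {65, 66} × {x57, x59}, {64, 66} × {x57, x58, x59}, {64, 65, 66} × {x57, x59}, {65, 66} × {x57, x58, x59}, {64, 65, 66} × {x57, x58, x59}}; |τ_{X×Y}| = 25.

Enumerate products U × V with U ∈ τ_X, V ∈ τ_Y (deduplicated):
  ∅ × ∅ = {} (∅)
  {66} × {x58} = {(66,x58)}
  {64, 66} × {x58} = {(64,x58), (66,x58)}
  {65, 66} × {x58} = {(65,x58), (66,x58)}
  {66} × {x57, x59} = {(66,x57), (66,x59)}
  {64, 65, 66} × {x58} = {(64,x58), (65,x58), (66,x58)}
  {66} × {x57, x58, x59} = {(66,x57), (66,x58), (66,x59)}
  {64, 66} × {x57, x59} = {(64,x57), (64,x59), (66,x57), (66,x59)}
  {65, 66} × {x57, x59} = {(65,x57), (65,x59), (66,x57), (66,x59)}
  {64, 66} × {x57, x58, x59} = {(64,x57), (64,x58), (64,x59), (66,x57), (66,x58), (66,x59)}
  {64, 65, 66} × {x57, x59} = {(64,x57), (64,x59), (65,x57), (65,x59), (66,x57), (66,x59)}
  {65, 66} × {x57, x58, x59} = {(65,x57), (65,x58), (65,x59), (66,x57), (66,x58), (66,x59)}
  {64, 65, 66} × {x57, x58, x59} = {(64,x57), (64,x58), (64,x59), (65,x57), (65,x58), (65,x59), (66,x57), (66,x58), (66,x59)}
These 13 distinct sets form the basis B.
Close under arbitrary unions to get τ_{X×Y}; counting gives |τ_{X×Y}| = 25.


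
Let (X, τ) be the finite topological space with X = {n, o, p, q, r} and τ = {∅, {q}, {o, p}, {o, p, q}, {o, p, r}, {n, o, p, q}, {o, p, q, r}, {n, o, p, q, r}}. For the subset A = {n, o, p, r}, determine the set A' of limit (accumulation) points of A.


A' = {n, o, p, r}

For each x ∈ X, list the open sets U ∈ τ with x ∈ U, then check whether U ∩ (A ∖ {x}) ≠ ∅ for every such U.
  x = n: opens ∋ x are {n, o, p, q}, {n, o, p, q, r}; each meets A ∖ {n}, so x IS a limit point.
  x = o: opens ∋ x are {o, p}, {o, p, q}, {o, p, r}, {n, o, p, q}, {o, p, q, r}, {n, o, p, q, r}; each meets A ∖ {o}, so x IS a limit point.
  x = p: opens ∋ x are {o, p}, {o, p, q}, {o, p, r}, {n, o, p, q}, {o, p, q, r}, {n, o, p, q, r}; each meets A ∖ {p}, so x IS a limit point.
  x = q: open {q} ∋ x has {q} ∩ (A ∖ {q}) = ∅, so x is NOT a limit point.
  x = r: opens ∋ x are {o, p, r}, {o, p, q, r}, {n, o, p, q, r}; each meets A ∖ {r}, so x IS a limit point.
Collecting: A' = {n, o, p, r}.


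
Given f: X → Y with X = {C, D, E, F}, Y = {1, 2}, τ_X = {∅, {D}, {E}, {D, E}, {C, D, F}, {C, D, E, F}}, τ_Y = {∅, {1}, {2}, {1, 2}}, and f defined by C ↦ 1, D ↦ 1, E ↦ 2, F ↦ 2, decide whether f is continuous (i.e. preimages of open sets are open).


f is NOT continuous.

Compute f^{-1}(U) for each U ∈ τ_Y:
  U = ∅: f^{-1}(U) = ∅ ∈ τ_X ✓.
  U = {1}: f^{-1}(U) = {C, D} ∉ τ_X ✗.
  U = {2}: f^{-1}(U) = {E, F} ∉ τ_X ✗.
  U = {1, 2}: f^{-1}(U) = {C, D, E, F} ∈ τ_X ✓.
Found U = {1} with f^{-1}(U) = {C, D} not in τ_X. Therefore f is NOT continuous.


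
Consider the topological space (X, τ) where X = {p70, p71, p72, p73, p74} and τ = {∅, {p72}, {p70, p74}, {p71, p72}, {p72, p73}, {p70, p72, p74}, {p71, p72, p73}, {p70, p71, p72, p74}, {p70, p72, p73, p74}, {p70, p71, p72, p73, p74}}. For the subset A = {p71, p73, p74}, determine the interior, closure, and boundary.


int(A) = ∅, cl(A) = {p70, p71, p73, p74}, ∂A = {p70, p71, p73, p74}.

Closed sets in (X, τ) are complements of opens:
  closed(X, τ) = {∅, {p71}, {p73}, {p70, p74}, {p71, p73}, {p70, p71, p74}, {p70, p73, p74}, {p71, p72, p73}, {p70, p71, p73, p74}, {p70, p71, p72, p73, p74}}.
int(A) = ⋃ {U ∈ τ : U ⊆ A}. Opens contained in A: ∅.
Taking the union of these: int(A) = ∅.
cl(A) = ⋂ {C closed : A ⊆ C}. Closed sets containing A: {p70, p71, p73, p74}, {p70, p71, p72, p73, p74}.
Intersecting these: cl(A) = {p70, p71, p73, p74}.
∂A = cl(A) ∖ int(A) = {p70, p71, p73, p74} ∖ ∅ = {p70, p71, p73, p74}.


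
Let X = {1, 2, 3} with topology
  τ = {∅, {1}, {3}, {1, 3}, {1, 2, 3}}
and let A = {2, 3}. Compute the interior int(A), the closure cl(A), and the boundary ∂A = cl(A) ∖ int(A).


int(A) = {3}, cl(A) = {2, 3}, ∂A = {2}.

Closed sets in (X, τ) are complements of opens:
  closed(X, τ) = {∅, {2}, {1, 2}, {2, 3}, {1, 2, 3}}.
int(A) = ⋃ {U ∈ τ : U ⊆ A}. Opens contained in A: ∅, {3}.
Taking the union of these: int(A) = {3}.
cl(A) = ⋂ {C closed : A ⊆ C}. Closed sets containing A: {2, 3}, {1, 2, 3}.
Intersecting these: cl(A) = {2, 3}.
∂A = cl(A) ∖ int(A) = {2, 3} ∖ {3} = {2}.


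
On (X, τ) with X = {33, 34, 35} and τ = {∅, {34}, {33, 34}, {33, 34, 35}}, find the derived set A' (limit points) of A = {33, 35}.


A' = {35}

For each x ∈ X, list the open sets U ∈ τ with x ∈ U, then check whether U ∩ (A ∖ {x}) ≠ ∅ for every such U.
  x = 33: open {33, 34} ∋ x has {33, 34} ∩ (A ∖ {33}) = ∅, so x is NOT a limit point.
  x = 34: open {34} ∋ x has {34} ∩ (A ∖ {34}) = ∅, so x is NOT a limit point.
  x = 35: opens ∋ x are {33, 34, 35}; each meets A ∖ {35}, so x IS a limit point.
Collecting: A' = {35}.


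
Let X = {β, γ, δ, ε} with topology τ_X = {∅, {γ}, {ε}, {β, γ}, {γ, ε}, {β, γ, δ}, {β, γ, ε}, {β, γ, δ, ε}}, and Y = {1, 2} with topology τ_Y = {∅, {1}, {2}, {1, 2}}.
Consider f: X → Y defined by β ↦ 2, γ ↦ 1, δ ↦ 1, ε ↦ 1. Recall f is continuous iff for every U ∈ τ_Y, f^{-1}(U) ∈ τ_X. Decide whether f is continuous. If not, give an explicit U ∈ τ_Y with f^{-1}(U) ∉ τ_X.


f is NOT continuous.

Compute f^{-1}(U) for each U ∈ τ_Y:
  U = ∅: f^{-1}(U) = ∅ ∈ τ_X ✓.
  U = {1}: f^{-1}(U) = {γ, δ, ε} ∉ τ_X ✗.
  U = {2}: f^{-1}(U) = {β} ∉ τ_X ✗.
  U = {1, 2}: f^{-1}(U) = {β, γ, δ, ε} ∈ τ_X ✓.
Found U = {1} with f^{-1}(U) = {γ, δ, ε} not in τ_X. Therefore f is NOT continuous.


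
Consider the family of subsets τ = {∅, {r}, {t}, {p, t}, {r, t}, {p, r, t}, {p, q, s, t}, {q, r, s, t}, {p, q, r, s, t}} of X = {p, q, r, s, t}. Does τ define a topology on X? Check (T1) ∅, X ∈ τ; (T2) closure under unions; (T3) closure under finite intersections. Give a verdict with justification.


τ is NOT a topology on X.

Axiom (T1): ∅ ∈ τ? Yes; X ∈ τ? Yes.
Axiom (T2/T3): check pairwise unions and intersections of members of τ.
Counterexample for (T3): {p, q, s, t} ∩ {q, r, s, t} = {q, s, t} ∉ τ. Therefore τ is NOT a topology.


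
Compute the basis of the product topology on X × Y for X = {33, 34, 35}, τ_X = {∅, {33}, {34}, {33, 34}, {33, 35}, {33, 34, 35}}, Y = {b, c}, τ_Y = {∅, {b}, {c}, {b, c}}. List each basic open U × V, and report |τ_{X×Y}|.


Basis B = {∅ × ∅, {33} × {b}, {33} × {c}, {34} × {b}, {34} × {c}, {33} × {b, c}, {33, 34} × {b}, {33, 35} × {b}, {33, 34} × {c}, {33, 35} × {c}, {34} × {b, c}, {33, 34, 35} × {b}, {33, 34, 35} × {c}, {33, 34} × {b, c}, {33, 35} × {b, c}, {33, 34, 35} × {b, c}}; |τ_{X×Y}| = 36.

Enumerate products U × V with U ∈ τ_X, V ∈ τ_Y (deduplicated):
  ∅ × ∅ = {} (∅)
  {33} × {b} = {(33,b)}
  {33} × {c} = {(33,c)}
  {34} × {b} = {(34,b)}
  {34} × {c} = {(34,c)}
  {33} × {b, c} = {(33,b), (33,c)}
  {33, 34} × {b} = {(33,b), (34,b)}
  {33, 35} × {b} = {(33,b), (35,b)}
  {33, 34} × {c} = {(33,c), (34,c)}
  {33, 35} × {c} = {(33,c), (35,c)}
  {34} × {b, c} = {(34,b), (34,c)}
  {33, 34, 35} × {b} = {(33,b), (34,b), (35,b)}
  {33, 34, 35} × {c} = {(33,c), (34,c), (35,c)}
  {33, 34} × {b, c} = {(33,b), (33,c), (34,b), (34,c)}
  {33, 35} × {b, c} = {(33,b), (33,c), (35,b), (35,c)}
  {33, 34, 35} × {b, c} = {(33,b), (33,c), (34,b), (34,c), (35,b), (35,c)}
These 16 distinct sets form the basis B.
Close under arbitrary unions to get τ_{X×Y}; counting gives |τ_{X×Y}| = 36.


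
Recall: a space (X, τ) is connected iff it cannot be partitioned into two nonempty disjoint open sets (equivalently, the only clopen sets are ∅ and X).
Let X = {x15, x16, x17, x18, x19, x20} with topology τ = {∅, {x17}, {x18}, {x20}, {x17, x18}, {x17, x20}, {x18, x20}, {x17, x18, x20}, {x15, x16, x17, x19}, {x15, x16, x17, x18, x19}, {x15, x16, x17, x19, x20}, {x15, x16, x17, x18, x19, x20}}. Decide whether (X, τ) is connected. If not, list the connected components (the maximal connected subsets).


(X, τ) is disconnected; components = [{x18}, {x20}, {x15, x16, x17, x19}].

Find clopen sets (U ∈ τ with X ∖ U ∈ τ):
  U = ∅, X ∖ U = {x15, x16, x17, x18, x19, x20} — both open, so U is clopen.
  U = {x18}, X ∖ U = {x15, x16, x17, x19, x20} — both open, so U is clopen.
  U = {x20}, X ∖ U = {x15, x16, x17, x18, x19} — both open, so U is clopen.
  U = {x18, x20}, X ∖ U = {x15, x16, x17, x19} — both open, so U is clopen.
  U = {x15, x16, x17, x19}, X ∖ U = {x18, x20} — both open, so U is clopen.
  U = {x15, x16, x17, x18, x19}, X ∖ U = {x20} — both open, so U is clopen.
  U = {x15, x16, x17, x19, x20}, X ∖ U = {x18} — both open, so U is clopen.
  U = {x15, x16, x17, x18, x19, x20}, X ∖ U = ∅ — both open, so U is clopen.
Nontrivial clopen(s) exist: e.g. {x15, x16, x17, x19}. So (X, τ) is disconnected.
Compute connected components by grouping points that agree on all clopens:
  component: {x18}
  component: {x20}
  component: {x15, x16, x17, x19}


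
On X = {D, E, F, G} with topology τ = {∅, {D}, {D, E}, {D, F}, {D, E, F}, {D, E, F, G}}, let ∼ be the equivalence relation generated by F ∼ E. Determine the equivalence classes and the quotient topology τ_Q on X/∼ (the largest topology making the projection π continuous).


X/∼ = {[D], [E=F], [G]}; |τ_Q| = 4.

Equivalence classes: [D], [E=F], [G].
Quotient map π: X → X/∼ sends D ↦ [D], E ↦ [E=F], F ↦ [E=F], G ↦ [G].
For each subset V ⊆ X/∼, compute π^{-1}(V) ⊆ X and check whether π^{-1}(V) ∈ τ. V is open in τ_Q iff π^{-1}(V) ∈ τ.
  V = {}: π^{-1}(V) = ∅ ∈ τ ✓.
  V = {[D]}: π^{-1}(V) = {D} ∈ τ ✓.
  V = {[E=F]}: π^{-1}(V) = {E, F} ∉ τ ✗.
  V = {[D], [E=F]}: π^{-1}(V) = {D, E, F} ∈ τ ✓.
  V = {[G]}: π^{-1}(V) = {G} ∉ τ ✗.
  V = {[D], [G]}: π^{-1}(V) = {D, G} ∉ τ ✗.
  V = {[E=F], [G]}: π^{-1}(V) = {E, F, G} ∉ τ ✗.
  V = {[D], [E=F], [G]}: π^{-1}(V) = {D, E, F, G} ∈ τ ✓.
Open sets in the quotient: τ_Q = {{}, {[D]}, {[D], [E=F]}, {[D], [E=F], [G]}} (4 elements).
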